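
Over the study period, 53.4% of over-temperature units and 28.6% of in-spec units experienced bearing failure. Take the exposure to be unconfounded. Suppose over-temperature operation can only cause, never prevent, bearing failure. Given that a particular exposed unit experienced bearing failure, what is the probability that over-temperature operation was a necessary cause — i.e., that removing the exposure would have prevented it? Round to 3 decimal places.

PN ≈ 0.464

p₁ = 0.534, p₀ = 0.286.
Under exogeneity and monotonicity, PN = (p₁ − p₀) / p₁.
PN = (0.534 − 0.286) / 0.534 = 0.248 / 0.534 ≈ 0.4644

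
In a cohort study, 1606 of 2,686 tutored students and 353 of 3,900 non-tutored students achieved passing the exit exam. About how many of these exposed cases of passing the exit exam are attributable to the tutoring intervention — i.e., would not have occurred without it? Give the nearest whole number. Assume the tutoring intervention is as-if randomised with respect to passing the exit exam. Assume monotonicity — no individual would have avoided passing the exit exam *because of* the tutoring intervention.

about 1363 cases

p₁ = P(outcome | exposed) = 1606/2686 = 0.59792
p₀ = P(outcome | unexposed) = 353/3900 = 0.090513
PN = (p₁ − p₀)/p₁ = (0.59792 − 0.090513) / 0.59792 ≈ 0.84862.
Attributable cases ≈ PN × (exposed cases) = 0.84862 × 1606 ≈ 1362.88.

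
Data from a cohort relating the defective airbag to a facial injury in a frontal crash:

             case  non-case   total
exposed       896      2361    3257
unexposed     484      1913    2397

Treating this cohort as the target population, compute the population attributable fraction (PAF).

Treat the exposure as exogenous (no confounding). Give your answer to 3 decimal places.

PAF ≈ 0.173

p₁ = P(outcome | exposed) = 896/3257 = 0.2751
p₀ = P(outcome | unexposed) = 484/2397 = 0.20192
Exposure prevalence π = 3257/5654 = 0.57605; overall risk P(Y=1) = 0.24407.
Under exogeneity, PAF = [P(Y=1) − p₀]/P(Y=1).
PAF = (0.24407 − 0.20192) / 0.24407 ≈ 0.1727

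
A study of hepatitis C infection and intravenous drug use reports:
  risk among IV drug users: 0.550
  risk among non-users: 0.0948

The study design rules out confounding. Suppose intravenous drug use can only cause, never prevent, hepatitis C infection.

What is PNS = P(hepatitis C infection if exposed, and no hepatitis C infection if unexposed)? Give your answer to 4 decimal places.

PNS ≈ 0.4552

Let p₁ = 0.55, p₀ = 0.0948.
Under exogeneity and monotonicity, PNS = p₁ − p₀.
PNS = 0.55 − 0.0948 = 0.4552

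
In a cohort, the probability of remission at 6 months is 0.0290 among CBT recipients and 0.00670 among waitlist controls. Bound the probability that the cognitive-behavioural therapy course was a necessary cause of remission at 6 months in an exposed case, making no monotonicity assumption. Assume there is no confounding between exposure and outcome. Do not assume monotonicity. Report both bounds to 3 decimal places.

0.769 ≤ PN ≤ 1.000

Let p₁ = 0.029, p₀ = 0.0067.
Under exogeneity alone the bounds on PN are max{0,(p₁−p₀)/p₁} ≤ PN ≤ min{1,(1−p₀)/p₁}.
  lower = (p₁ − p₀)/p₁ = 0.0223 / 0.029 ≈ 0.7690
  upper = min{1, (1 − p₀)/p₁} = 0.9933 / 0.029 ≈ 34.2517 → capped at 1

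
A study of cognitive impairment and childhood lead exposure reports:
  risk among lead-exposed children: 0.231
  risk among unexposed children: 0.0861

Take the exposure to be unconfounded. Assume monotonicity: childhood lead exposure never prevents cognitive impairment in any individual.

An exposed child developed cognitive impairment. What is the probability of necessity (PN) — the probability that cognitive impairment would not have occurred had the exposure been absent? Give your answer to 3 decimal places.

Let p₁ = 0.231, p₀ = 0.0861.
Under exogeneity and monotonicity, PN = (p₁ − p₀) / p₁.
PN = (0.231 − 0.0861) / 0.231 = 0.1449 / 0.231 ≈ 0.6273

PN ≈ 0.627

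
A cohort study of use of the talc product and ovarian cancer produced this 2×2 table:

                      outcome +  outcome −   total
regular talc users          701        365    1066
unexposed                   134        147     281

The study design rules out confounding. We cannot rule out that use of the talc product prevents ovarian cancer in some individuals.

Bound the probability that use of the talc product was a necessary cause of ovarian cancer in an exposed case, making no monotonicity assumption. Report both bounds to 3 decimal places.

0.275 ≤ PN ≤ 0.796

p₁ = P(outcome | exposed) = 701/1066 = 0.6576
p₀ = P(outcome | unexposed) = 134/281 = 0.47687
Under exogeneity alone the bounds on PN are max{0,(p₁−p₀)/p₁} ≤ PN ≤ min{1,(1−p₀)/p₁}.
  lower = (p₁ − p₀)/p₁ = 0.18073 / 0.6576 ≈ 0.2748
  upper = min{1, (1 − p₀)/p₁} = 0.52313 / 0.6576 ≈ 0.7955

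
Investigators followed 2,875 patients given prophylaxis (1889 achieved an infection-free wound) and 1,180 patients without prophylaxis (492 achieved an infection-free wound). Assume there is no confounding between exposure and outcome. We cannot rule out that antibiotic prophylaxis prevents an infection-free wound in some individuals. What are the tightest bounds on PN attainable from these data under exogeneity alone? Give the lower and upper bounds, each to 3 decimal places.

p₁ = P(outcome | exposed) = 1889/2875 = 0.65704
p₀ = P(outcome | unexposed) = 492/1180 = 0.41695
Under exogeneity alone the bounds on PN are max{0,(p₁−p₀)/p₁} ≤ PN ≤ min{1,(1−p₀)/p₁}.
  lower = (p₁ − p₀)/p₁ = 0.24009 / 0.65704 ≈ 0.3654
  upper = min{1, (1 − p₀)/p₁} = 0.58305 / 0.65704 ≈ 0.8874

0.365 ≤ PN ≤ 0.887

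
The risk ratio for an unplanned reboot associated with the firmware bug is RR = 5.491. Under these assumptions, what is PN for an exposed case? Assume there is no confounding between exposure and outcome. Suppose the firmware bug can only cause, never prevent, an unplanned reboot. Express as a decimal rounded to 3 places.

Under exogeneity and monotonicity, PN = (RR − 1) / RR = 1 − 1/RR.
PN = (5.491 − 1) / 5.491 = 4.491 / 5.491 ≈ 0.8179

PN ≈ 0.818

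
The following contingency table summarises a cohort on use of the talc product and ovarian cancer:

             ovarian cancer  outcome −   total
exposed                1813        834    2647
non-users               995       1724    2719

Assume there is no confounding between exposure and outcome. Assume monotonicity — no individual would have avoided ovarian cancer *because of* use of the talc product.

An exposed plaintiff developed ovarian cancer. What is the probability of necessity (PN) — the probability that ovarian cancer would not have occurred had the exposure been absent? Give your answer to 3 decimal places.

p₁ = P(outcome | exposed) = 1813/2647 = 0.68493
p₀ = P(outcome | unexposed) = 995/2719 = 0.36594
Under exogeneity and monotonicity, PN = (p₁ − p₀)/p₁.
PN = (0.68493 − 0.36594) / 0.68493 ≈ 0.4657

PN ≈ 0.466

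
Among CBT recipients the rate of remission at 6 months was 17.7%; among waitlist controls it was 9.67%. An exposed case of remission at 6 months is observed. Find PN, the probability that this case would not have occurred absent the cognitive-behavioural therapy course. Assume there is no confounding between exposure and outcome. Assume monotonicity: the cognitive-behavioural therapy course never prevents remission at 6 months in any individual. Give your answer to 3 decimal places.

PN ≈ 0.454

p₁ = 0.177, p₀ = 0.0967.
Under exogeneity and monotonicity, PN = (p₁ − p₀) / p₁.
PN = (0.177 − 0.0967) / 0.177 = 0.0803 / 0.177 ≈ 0.4537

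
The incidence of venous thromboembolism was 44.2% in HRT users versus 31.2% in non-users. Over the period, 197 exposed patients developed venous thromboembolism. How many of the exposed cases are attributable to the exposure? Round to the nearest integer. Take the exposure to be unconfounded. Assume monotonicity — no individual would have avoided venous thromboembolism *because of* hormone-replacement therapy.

p₁ = 0.442, p₀ = 0.312.
PN = (p₁ − p₀)/p₁ = (0.442 − 0.312) / 0.442 ≈ 0.29412.
Attributable cases ≈ PN × (exposed cases) = 0.29412 × 197 ≈ 57.94.

about 58 cases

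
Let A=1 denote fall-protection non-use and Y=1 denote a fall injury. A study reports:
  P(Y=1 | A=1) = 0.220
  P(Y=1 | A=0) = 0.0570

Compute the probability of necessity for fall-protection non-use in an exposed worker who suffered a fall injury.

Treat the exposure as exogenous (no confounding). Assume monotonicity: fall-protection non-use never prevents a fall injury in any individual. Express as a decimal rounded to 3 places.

PN ≈ 0.741

Let p₁ = 0.22, p₀ = 0.057.
Under exogeneity and monotonicity, PN = (p₁ − p₀) / p₁.
PN = (0.22 − 0.057) / 0.22 = 0.163 / 0.22 ≈ 0.7409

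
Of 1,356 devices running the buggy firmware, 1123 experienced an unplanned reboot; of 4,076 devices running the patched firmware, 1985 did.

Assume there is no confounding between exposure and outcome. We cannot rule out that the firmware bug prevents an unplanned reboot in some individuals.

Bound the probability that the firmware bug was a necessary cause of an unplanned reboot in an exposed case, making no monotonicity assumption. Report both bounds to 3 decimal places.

p₁ = P(outcome | exposed) = 1123/1356 = 0.82817
p₀ = P(outcome | unexposed) = 1985/4076 = 0.487
Under exogeneity alone the bounds on PN are max{0,(p₁−p₀)/p₁} ≤ PN ≤ min{1,(1−p₀)/p₁}.
  lower = (p₁ − p₀)/p₁ = 0.34117 / 0.82817 ≈ 0.4120
  upper = min{1, (1 − p₀)/p₁} = 0.513 / 0.82817 ≈ 0.6194

0.412 ≤ PN ≤ 0.619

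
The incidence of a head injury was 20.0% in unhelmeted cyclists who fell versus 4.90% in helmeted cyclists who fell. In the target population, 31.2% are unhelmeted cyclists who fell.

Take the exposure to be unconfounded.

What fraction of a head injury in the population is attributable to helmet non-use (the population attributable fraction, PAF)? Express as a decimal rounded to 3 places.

PAF ≈ 0.490

p₁ = 0.2, p₀ = 0.049.
Overall risk P(Y=1) = π·p₁ + (1−π)·p₀ = 0.312×0.2 + 0.688×0.049 = 0.096112.
Under exogeneity, PAF = [P(Y=1) − p₀] / P(Y=1).
PAF = (0.096112 − 0.049) / 0.096112 ≈ 0.4902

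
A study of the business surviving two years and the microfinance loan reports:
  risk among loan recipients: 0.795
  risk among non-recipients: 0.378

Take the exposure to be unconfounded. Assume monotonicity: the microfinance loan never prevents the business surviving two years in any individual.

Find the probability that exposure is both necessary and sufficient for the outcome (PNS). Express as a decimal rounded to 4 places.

Let p₁ = 0.795, p₀ = 0.378.
Under exogeneity and monotonicity, PNS = p₁ − p₀.
PNS = 0.795 − 0.378 = 0.417

PNS ≈ 0.4170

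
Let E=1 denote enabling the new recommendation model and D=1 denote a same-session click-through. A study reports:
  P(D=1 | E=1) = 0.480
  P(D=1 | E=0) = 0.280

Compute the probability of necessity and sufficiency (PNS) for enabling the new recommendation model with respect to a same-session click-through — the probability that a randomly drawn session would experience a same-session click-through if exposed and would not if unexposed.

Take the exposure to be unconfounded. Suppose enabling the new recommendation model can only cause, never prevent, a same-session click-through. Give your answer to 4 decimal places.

PNS ≈ 0.2000

Let p₁ = 0.48, p₀ = 0.28.
Under exogeneity and monotonicity, PNS = p₁ − p₀.
PNS = 0.48 − 0.28 = 0.2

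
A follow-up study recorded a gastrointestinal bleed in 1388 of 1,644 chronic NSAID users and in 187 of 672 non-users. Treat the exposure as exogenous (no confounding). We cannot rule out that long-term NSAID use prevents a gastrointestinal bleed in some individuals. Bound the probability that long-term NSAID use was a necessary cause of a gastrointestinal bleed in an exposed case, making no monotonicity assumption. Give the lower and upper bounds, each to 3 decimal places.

p₁ = P(outcome | exposed) = 1388/1644 = 0.84428
p₀ = P(outcome | unexposed) = 187/672 = 0.27827
Under exogeneity alone the bounds on PN are max{0,(p₁−p₀)/p₁} ≤ PN ≤ min{1,(1−p₀)/p₁}.
  lower = (p₁ − p₀)/p₁ = 0.56601 / 0.84428 ≈ 0.6704
  upper = min{1, (1 − p₀)/p₁} = 0.72173 / 0.84428 ≈ 0.8548

0.670 ≤ PN ≤ 0.855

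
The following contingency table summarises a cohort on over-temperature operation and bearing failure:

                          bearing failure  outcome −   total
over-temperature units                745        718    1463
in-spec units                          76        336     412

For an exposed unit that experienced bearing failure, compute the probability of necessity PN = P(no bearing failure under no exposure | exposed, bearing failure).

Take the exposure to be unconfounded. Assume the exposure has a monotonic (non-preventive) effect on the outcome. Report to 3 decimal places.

p₁ = P(outcome | exposed) = 745/1463 = 0.50923
p₀ = P(outcome | unexposed) = 76/412 = 0.18447
Under exogeneity and monotonicity, PN = (p₁ − p₀) / p₁.
PN = (0.50923 − 0.18447) / 0.50923 = 0.32476 / 0.50923 ≈ 0.6378

PN ≈ 0.638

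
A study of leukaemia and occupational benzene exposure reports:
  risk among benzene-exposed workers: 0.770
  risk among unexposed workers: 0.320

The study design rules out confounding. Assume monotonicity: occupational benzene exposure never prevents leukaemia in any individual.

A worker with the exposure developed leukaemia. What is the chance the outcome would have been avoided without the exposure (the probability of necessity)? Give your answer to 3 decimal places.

PN ≈ 0.584

Let p₁ = 0.77, p₀ = 0.32.
Under exogeneity and monotonicity, PN = (p₁ − p₀) / p₁.
PN = (0.77 − 0.32) / 0.77 = 0.45 / 0.77 ≈ 0.5844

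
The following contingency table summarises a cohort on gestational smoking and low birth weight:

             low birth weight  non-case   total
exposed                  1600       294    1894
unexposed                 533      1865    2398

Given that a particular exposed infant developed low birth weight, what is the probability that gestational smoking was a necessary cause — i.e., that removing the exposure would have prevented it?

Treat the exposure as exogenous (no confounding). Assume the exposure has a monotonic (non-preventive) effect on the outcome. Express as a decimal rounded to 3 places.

p₁ = P(outcome | exposed) = 1600/1894 = 0.84477
p₀ = P(outcome | unexposed) = 533/2398 = 0.22227
Under exogeneity and monotonicity, PN = (p₁ − p₀)/p₁.
PN = (0.84477 − 0.22227) / 0.84477 ≈ 0.7369

PN ≈ 0.737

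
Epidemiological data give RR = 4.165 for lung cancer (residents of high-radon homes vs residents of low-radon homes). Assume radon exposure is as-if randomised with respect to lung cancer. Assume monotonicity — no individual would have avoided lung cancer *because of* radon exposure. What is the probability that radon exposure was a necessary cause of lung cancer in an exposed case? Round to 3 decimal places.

PN ≈ 0.760

Under exogeneity and monotonicity, PN = (RR − 1) / RR = 1 − 1/RR.
PN = (4.165 − 1) / 4.165 = 3.165 / 4.165 ≈ 0.7599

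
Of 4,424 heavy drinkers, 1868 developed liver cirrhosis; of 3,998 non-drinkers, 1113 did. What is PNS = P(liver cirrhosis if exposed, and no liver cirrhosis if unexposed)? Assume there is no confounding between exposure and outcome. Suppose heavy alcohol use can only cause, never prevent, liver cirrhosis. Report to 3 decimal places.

PNS ≈ 0.144

p₁ = P(outcome | exposed) = 1868/4424 = 0.42224
p₀ = P(outcome | unexposed) = 1113/3998 = 0.27839
Under exogeneity and monotonicity, PNS = p₁ − p₀.
PNS = 0.42224 − 0.27839 = 0.14385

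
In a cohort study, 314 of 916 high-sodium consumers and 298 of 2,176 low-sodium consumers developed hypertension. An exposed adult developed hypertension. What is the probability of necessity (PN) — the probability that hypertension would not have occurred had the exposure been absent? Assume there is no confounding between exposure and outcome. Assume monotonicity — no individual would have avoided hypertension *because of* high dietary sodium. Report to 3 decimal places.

PN ≈ 0.600

p₁ = P(outcome | exposed) = 314/916 = 0.34279
p₀ = P(outcome | unexposed) = 298/2176 = 0.13695
Under exogeneity and monotonicity, PN = (p₁ − p₀) / p₁.
PN = (0.34279 − 0.13695) / 0.34279 = 0.20585 / 0.34279 ≈ 0.6005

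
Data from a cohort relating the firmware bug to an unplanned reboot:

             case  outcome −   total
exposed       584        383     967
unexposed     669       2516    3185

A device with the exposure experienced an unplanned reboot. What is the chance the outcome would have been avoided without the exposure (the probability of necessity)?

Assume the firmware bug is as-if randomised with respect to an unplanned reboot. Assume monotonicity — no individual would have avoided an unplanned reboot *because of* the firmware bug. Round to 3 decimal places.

PN ≈ 0.652

p₁ = P(outcome | exposed) = 584/967 = 0.60393
p₀ = P(outcome | unexposed) = 669/3185 = 0.21005
Under exogeneity and monotonicity, PN = (p₁ − p₀)/p₁.
PN = (0.60393 − 0.21005) / 0.60393 ≈ 0.6522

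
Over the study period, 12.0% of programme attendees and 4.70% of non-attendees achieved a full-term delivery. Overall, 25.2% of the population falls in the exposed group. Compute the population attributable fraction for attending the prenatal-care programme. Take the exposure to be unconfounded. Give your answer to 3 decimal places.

p₁ = 0.12, p₀ = 0.047.
Overall risk P(Y=1) = π·p₁ + (1−π)·p₀ = 0.252×0.12 + 0.748×0.047 = 0.065396.
Under exogeneity, PAF = [P(Y=1) − p₀] / P(Y=1).
PAF = (0.065396 − 0.047) / 0.065396 ≈ 0.2813

PAF ≈ 0.281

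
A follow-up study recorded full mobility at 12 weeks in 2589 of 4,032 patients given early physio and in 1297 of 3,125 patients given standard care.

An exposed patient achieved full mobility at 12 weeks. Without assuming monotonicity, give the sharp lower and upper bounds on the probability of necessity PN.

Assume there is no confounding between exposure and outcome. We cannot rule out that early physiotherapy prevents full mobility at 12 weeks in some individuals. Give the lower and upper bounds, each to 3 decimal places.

p₁ = P(outcome | exposed) = 2589/4032 = 0.64211
p₀ = P(outcome | unexposed) = 1297/3125 = 0.41504
Under exogeneity alone the bounds on PN are max{0,(p₁−p₀)/p₁} ≤ PN ≤ min{1,(1−p₀)/p₁}.
  lower = (p₁ − p₀)/p₁ = 0.22707 / 0.64211 ≈ 0.3536
  upper = min{1, (1 − p₀)/p₁} = 0.58496 / 0.64211 ≈ 0.9110

0.354 ≤ PN ≤ 0.911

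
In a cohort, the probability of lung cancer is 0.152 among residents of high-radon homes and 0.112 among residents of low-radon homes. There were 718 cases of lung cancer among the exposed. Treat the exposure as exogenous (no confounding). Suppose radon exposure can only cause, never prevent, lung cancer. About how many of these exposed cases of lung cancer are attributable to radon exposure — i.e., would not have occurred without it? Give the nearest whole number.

Let p₁ = 0.152, p₀ = 0.112.
PN = (p₁ − p₀)/p₁ = (0.152 − 0.112) / 0.152 ≈ 0.26316.
Attributable cases ≈ PN × (exposed cases) = 0.26316 × 718 ≈ 188.95.

about 189 cases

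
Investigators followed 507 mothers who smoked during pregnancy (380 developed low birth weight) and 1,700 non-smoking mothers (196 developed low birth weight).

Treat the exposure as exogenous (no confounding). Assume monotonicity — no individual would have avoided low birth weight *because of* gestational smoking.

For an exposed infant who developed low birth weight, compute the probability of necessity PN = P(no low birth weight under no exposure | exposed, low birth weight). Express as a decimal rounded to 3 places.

p₁ = P(outcome | exposed) = 380/507 = 0.74951
p₀ = P(outcome | unexposed) = 196/1700 = 0.11529
Under exogeneity and monotonicity, PN = (p₁ − p₀) / p₁.
PN = (0.74951 − 0.11529) / 0.74951 = 0.63421 / 0.74951 ≈ 0.8462

PN ≈ 0.846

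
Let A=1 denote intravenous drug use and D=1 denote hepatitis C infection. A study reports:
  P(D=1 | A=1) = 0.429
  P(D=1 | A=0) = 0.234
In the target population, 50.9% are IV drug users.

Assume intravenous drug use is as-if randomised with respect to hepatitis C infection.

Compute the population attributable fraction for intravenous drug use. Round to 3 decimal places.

Let p₁ = 0.429, p₀ = 0.234.
Overall risk P(Y=1) = π·p₁ + (1−π)·p₀ = 0.509×0.429 + 0.491×0.234 = 0.33326.
Under exogeneity, PAF = [P(Y=1) − p₀] / P(Y=1).
PAF = (0.33326 − 0.234) / 0.33326 ≈ 0.2978

PAF ≈ 0.298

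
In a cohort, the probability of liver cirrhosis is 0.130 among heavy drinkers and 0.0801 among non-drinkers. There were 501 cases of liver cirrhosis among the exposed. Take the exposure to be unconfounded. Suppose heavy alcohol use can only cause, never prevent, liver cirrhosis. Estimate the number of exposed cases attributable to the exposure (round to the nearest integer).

about 192 cases

Let p₁ = 0.13, p₀ = 0.0801.
PN = (p₁ − p₀)/p₁ = (0.13 − 0.0801) / 0.13 ≈ 0.38385.
Attributable cases ≈ PN × (exposed cases) = 0.38385 × 501 ≈ 192.31.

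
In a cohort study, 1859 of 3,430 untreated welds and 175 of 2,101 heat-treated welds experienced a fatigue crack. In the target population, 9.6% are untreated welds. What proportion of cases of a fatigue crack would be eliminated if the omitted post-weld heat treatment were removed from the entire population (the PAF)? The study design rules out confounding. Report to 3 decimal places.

PAF ≈ 0.346

p₁ = P(outcome | exposed) = 1859/3430 = 0.54198
p₀ = P(outcome | unexposed) = 175/2101 = 0.083294
Overall risk P(Y=1) = π·p₁ + (1−π)·p₀ = 0.096×0.54198 + 0.904×0.083294 = 0.12733.
Under exogeneity, PAF = [P(Y=1) − p₀] / P(Y=1).
PAF = (0.12733 − 0.083294) / 0.12733 ≈ 0.3458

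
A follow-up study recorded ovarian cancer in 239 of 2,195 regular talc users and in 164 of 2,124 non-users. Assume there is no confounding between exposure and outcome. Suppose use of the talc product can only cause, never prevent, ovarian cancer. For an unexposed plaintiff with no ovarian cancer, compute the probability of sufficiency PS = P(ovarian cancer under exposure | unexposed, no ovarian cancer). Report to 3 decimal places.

PS ≈ 0.034

p₁ = P(outcome | exposed) = 239/2195 = 0.10888
p₀ = P(outcome | unexposed) = 164/2124 = 0.077213
Under exogeneity and monotonicity, PS = (p₁ − p₀) / (1 − p₀).
PS = (0.10888 − 0.077213) / (1 − 0.077213) = 0.031671 / 0.92279 ≈ 0.0343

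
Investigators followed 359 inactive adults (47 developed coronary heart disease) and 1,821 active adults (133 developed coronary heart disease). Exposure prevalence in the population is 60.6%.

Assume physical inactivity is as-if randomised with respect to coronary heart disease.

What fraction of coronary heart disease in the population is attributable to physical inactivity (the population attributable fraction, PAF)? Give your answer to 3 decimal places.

p₁ = P(outcome | exposed) = 47/359 = 0.13092
p₀ = P(outcome | unexposed) = 133/1821 = 0.073037
Overall risk P(Y=1) = π·p₁ + (1−π)·p₀ = 0.606×0.13092 + 0.394×0.073037 = 0.10811.
Under exogeneity, PAF = [P(Y=1) − p₀] / P(Y=1).
PAF = (0.10811 − 0.073037) / 0.10811 ≈ 0.3244

PAF ≈ 0.324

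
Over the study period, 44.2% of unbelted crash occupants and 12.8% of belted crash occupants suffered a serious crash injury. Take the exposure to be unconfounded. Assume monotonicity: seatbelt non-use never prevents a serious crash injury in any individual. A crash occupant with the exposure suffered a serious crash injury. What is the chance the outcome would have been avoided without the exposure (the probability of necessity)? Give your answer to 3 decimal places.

p₁ = 0.442, p₀ = 0.128.
Under exogeneity and monotonicity, PN = (p₁ − p₀) / p₁.
PN = (0.442 − 0.128) / 0.442 = 0.314 / 0.442 ≈ 0.7104

PN ≈ 0.710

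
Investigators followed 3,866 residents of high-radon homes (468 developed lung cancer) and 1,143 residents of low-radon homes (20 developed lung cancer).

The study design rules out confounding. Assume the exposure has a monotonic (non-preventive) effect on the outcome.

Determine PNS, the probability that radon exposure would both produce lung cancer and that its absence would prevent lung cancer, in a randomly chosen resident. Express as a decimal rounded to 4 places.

PNS ≈ 0.1036

p₁ = P(outcome | exposed) = 468/3866 = 0.12106
p₀ = P(outcome | unexposed) = 20/1143 = 0.017498
Under exogeneity and monotonicity, PNS = p₁ − p₀.
PNS = 0.12106 − 0.017498 = 0.10356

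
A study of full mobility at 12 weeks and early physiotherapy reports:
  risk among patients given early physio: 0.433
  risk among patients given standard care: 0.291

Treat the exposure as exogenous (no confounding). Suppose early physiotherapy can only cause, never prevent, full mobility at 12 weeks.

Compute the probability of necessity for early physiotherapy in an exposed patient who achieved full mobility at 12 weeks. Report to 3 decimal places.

Let p₁ = 0.433, p₀ = 0.291.
Under exogeneity and monotonicity, PN = (p₁ − p₀) / p₁.
PN = (0.433 − 0.291) / 0.433 = 0.142 / 0.433 ≈ 0.3279

PN ≈ 0.328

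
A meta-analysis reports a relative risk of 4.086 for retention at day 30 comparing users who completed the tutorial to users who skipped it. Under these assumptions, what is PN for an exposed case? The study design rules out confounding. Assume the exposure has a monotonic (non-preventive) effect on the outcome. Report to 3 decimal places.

Under exogeneity and monotonicity, PN = (RR − 1) / RR = 1 − 1/RR.
PN = (4.086 − 1) / 4.086 = 3.086 / 4.086 ≈ 0.7553

PN ≈ 0.755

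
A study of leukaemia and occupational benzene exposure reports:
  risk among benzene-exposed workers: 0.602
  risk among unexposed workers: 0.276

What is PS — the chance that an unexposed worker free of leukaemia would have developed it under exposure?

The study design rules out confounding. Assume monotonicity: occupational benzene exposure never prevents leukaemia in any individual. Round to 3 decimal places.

PS ≈ 0.450

Let p₁ = 0.602, p₀ = 0.276.
Under exogeneity and monotonicity, PS = (p₁ − p₀) / (1 − p₀).
PS = (0.602 − 0.276) / (1 − 0.276) = 0.326 / 0.724 ≈ 0.4503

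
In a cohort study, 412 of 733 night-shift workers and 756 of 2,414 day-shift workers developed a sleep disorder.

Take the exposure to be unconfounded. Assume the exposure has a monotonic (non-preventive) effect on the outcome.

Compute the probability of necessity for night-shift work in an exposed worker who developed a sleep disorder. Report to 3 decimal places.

PN ≈ 0.443

p₁ = P(outcome | exposed) = 412/733 = 0.56207
p₀ = P(outcome | unexposed) = 756/2414 = 0.31317
Under exogeneity and monotonicity, PN = (p₁ − p₀) / p₁.
PN = (0.56207 − 0.31317) / 0.56207 = 0.2489 / 0.56207 ≈ 0.4428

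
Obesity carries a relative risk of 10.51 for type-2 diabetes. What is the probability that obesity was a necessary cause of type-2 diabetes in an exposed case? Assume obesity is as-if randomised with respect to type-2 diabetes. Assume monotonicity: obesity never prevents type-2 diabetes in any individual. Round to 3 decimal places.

Under exogeneity and monotonicity, PN = (RR − 1) / RR = 1 − 1/RR.
PN = (10.51 − 1) / 10.51 = 9.51 / 10.51 ≈ 0.9049

PN ≈ 0.905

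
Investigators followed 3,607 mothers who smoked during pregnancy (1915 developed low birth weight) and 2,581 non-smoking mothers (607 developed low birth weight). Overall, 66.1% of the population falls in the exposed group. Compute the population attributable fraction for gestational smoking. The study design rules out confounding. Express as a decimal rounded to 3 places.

PAF ≈ 0.454

p₁ = P(outcome | exposed) = 1915/3607 = 0.53091
p₀ = P(outcome | unexposed) = 607/2581 = 0.23518
Overall risk P(Y=1) = π·p₁ + (1−π)·p₀ = 0.661×0.53091 + 0.339×0.23518 = 0.43066.
Under exogeneity, PAF = [P(Y=1) − p₀] / P(Y=1).
PAF = (0.43066 − 0.23518) / 0.43066 ≈ 0.4539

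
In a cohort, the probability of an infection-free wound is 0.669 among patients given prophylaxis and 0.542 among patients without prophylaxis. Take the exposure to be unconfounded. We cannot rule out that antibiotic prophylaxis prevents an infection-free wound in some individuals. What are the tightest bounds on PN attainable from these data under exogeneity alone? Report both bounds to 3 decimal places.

Let p₁ = 0.669, p₀ = 0.542.
Under exogeneity alone the bounds on PN are max{0,(p₁−p₀)/p₁} ≤ PN ≤ min{1,(1−p₀)/p₁}.
  lower = (p₁ − p₀)/p₁ = 0.127 / 0.669 ≈ 0.1898
  upper = min{1, (1 − p₀)/p₁} = 0.458 / 0.669 ≈ 0.6846

0.190 ≤ PN ≤ 0.685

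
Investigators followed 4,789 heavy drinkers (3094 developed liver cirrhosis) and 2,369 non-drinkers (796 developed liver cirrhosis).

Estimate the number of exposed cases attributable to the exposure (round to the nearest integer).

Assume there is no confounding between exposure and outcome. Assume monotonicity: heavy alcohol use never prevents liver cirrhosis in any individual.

p₁ = P(outcome | exposed) = 3094/4789 = 0.64606
p₀ = P(outcome | unexposed) = 796/2369 = 0.33601
PN = (p₁ − p₀)/p₁ = (0.64606 − 0.33601) / 0.64606 ≈ 0.47992.
Attributable cases ≈ PN × (exposed cases) = 0.47992 × 3094 ≈ 1484.86.

about 1485 cases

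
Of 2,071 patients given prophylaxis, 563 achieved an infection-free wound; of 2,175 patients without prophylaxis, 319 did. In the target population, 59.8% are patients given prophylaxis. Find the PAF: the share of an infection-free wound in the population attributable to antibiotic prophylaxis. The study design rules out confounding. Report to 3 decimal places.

p₁ = P(outcome | exposed) = 563/2071 = 0.27185
p₀ = P(outcome | unexposed) = 319/2175 = 0.14667
Overall risk P(Y=1) = π·p₁ + (1−π)·p₀ = 0.598×0.27185 + 0.402×0.14667 = 0.22153.
Under exogeneity, PAF = [P(Y=1) − p₀] / P(Y=1).
PAF = (0.22153 − 0.14667) / 0.22153 ≈ 0.3379

PAF ≈ 0.338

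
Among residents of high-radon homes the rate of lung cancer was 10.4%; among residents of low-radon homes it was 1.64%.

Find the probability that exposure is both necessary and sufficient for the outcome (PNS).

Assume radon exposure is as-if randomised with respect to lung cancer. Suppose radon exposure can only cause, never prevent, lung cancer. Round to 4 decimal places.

PNS ≈ 0.0876

p₁ = 0.104, p₀ = 0.0164.
Under exogeneity and monotonicity, PNS = p₁ − p₀.
PNS = 0.104 − 0.0164 = 0.0876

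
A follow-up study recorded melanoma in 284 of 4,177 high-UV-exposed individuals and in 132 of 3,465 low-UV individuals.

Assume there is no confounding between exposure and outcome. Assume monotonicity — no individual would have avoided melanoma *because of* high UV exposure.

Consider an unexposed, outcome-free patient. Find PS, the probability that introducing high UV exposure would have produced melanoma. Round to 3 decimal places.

PS ≈ 0.031

p₁ = P(outcome | exposed) = 284/4177 = 0.067991
p₀ = P(outcome | unexposed) = 132/3465 = 0.038095
Under exogeneity and monotonicity, PS = (p₁ − p₀) / (1 − p₀).
PS = (0.067991 − 0.038095) / (1 − 0.038095) = 0.029896 / 0.9619 ≈ 0.0311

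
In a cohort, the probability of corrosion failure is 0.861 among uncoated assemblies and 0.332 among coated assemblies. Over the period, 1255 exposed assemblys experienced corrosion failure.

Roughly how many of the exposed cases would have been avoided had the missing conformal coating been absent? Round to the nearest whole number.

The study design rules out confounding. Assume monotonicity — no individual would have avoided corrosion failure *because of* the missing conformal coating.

Let p₁ = 0.861, p₀ = 0.332.
PN = (p₁ − p₀)/p₁ = (0.861 − 0.332) / 0.861 ≈ 0.61440.
Attributable cases ≈ PN × (exposed cases) = 0.61440 × 1255 ≈ 771.07.

about 771 cases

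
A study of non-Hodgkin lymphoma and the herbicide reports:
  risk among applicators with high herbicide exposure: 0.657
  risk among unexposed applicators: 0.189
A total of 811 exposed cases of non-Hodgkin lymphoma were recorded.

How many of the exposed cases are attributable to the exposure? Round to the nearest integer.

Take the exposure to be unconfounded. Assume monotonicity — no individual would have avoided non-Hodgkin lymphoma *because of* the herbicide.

Let p₁ = 0.657, p₀ = 0.189.
PN = (p₁ − p₀)/p₁ = (0.657 − 0.189) / 0.657 ≈ 0.71233.
Attributable cases ≈ PN × (exposed cases) = 0.71233 × 811 ≈ 577.70.

about 578 cases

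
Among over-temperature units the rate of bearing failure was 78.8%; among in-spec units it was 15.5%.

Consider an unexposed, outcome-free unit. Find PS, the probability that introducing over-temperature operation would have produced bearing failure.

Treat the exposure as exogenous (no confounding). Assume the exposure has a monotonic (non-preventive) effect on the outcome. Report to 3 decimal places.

p₁ = 0.788, p₀ = 0.155.
Under exogeneity and monotonicity, PS = (p₁ − p₀) / (1 − p₀).
PS = (0.788 − 0.155) / (1 − 0.155) = 0.633 / 0.845 ≈ 0.7491

PS ≈ 0.749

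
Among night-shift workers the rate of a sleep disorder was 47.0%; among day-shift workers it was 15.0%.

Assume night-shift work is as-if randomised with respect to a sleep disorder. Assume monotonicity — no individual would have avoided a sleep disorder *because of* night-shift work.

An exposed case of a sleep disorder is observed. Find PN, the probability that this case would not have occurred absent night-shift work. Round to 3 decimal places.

PN ≈ 0.681

p₁ = 0.47, p₀ = 0.15.
Under exogeneity and monotonicity, PN = (p₁ − p₀) / p₁.
PN = (0.47 − 0.15) / 0.47 = 0.32 / 0.47 ≈ 0.6809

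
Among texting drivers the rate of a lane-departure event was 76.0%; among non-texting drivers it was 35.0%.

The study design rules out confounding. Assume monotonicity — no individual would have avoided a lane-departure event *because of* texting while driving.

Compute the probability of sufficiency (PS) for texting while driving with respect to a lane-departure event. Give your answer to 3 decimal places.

p₁ = 0.76, p₀ = 0.35.
Under exogeneity and monotonicity, PS = (p₁ − p₀) / (1 − p₀).
PS = (0.76 − 0.35) / (1 − 0.35) = 0.41 / 0.65 ≈ 0.6308

PS ≈ 0.631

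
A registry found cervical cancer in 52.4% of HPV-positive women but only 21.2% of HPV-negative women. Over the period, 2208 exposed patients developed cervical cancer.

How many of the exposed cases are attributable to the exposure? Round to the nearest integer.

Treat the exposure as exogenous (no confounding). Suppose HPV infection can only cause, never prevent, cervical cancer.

about 1315 cases

p₁ = 0.524, p₀ = 0.212.
PN = (p₁ − p₀)/p₁ = (0.524 − 0.212) / 0.524 ≈ 0.59542.
Attributable cases ≈ PN × (exposed cases) = 0.59542 × 2208 ≈ 1314.69.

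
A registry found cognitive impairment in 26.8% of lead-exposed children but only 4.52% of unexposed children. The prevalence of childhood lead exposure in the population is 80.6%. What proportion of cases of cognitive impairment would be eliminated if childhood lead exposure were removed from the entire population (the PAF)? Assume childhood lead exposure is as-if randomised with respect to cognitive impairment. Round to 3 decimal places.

PAF ≈ 0.799

p₁ = 0.268, p₀ = 0.0452.
Overall risk P(Y=1) = π·p₁ + (1−π)·p₀ = 0.806×0.268 + 0.194×0.0452 = 0.22478.
Under exogeneity, PAF = [P(Y=1) − p₀] / P(Y=1).
PAF = (0.22478 − 0.0452) / 0.22478 ≈ 0.7989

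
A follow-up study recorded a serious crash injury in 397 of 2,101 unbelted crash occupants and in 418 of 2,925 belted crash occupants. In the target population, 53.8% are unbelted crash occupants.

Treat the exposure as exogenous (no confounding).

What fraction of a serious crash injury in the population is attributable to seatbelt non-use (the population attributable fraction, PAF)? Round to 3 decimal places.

PAF ≈ 0.148

p₁ = P(outcome | exposed) = 397/2101 = 0.18896
p₀ = P(outcome | unexposed) = 418/2925 = 0.14291
Overall risk P(Y=1) = π·p₁ + (1−π)·p₀ = 0.538×0.18896 + 0.462×0.14291 = 0.16768.
Under exogeneity, PAF = [P(Y=1) − p₀] / P(Y=1).
PAF = (0.16768 − 0.14291) / 0.16768 ≈ 0.1478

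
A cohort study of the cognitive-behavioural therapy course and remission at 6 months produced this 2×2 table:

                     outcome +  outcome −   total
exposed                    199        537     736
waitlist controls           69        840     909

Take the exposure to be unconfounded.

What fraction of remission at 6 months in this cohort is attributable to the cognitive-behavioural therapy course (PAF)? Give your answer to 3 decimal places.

PAF ≈ 0.534

p₁ = P(outcome | exposed) = 199/736 = 0.27038
p₀ = P(outcome | unexposed) = 69/909 = 0.075908
Exposure prevalence π = 736/1645 = 0.44742; overall risk P(Y=1) = 0.16292.
Under exogeneity, PAF = [P(Y=1) − p₀]/P(Y=1).
PAF = (0.16292 − 0.075908) / 0.16292 ≈ 0.5341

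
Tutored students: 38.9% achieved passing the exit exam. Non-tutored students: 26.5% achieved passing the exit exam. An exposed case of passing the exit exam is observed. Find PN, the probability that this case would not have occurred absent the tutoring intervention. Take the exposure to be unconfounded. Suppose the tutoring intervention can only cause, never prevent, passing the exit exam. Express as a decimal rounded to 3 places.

PN ≈ 0.319

p₁ = 0.389, p₀ = 0.265.
Under exogeneity and monotonicity, PN = (p₁ − p₀) / p₁.
PN = (0.389 − 0.265) / 0.389 = 0.124 / 0.389 ≈ 0.3188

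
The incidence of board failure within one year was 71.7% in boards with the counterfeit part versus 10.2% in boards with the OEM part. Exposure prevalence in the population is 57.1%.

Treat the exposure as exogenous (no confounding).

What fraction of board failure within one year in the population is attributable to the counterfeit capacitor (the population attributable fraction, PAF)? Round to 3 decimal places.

PAF ≈ 0.775

p₁ = 0.717, p₀ = 0.102.
Overall risk P(Y=1) = π·p₁ + (1−π)·p₀ = 0.571×0.717 + 0.429×0.102 = 0.45317.
Under exogeneity, PAF = [P(Y=1) − p₀] / P(Y=1).
PAF = (0.45317 − 0.102) / 0.45317 ≈ 0.7749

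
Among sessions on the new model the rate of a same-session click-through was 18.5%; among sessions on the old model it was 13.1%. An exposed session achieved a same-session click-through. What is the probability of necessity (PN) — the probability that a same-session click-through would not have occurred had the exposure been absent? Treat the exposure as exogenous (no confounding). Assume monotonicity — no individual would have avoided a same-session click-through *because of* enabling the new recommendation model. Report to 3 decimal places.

PN ≈ 0.292

p₁ = 0.185, p₀ = 0.131.
Under exogeneity and monotonicity, PN = (p₁ − p₀) / p₁.
PN = (0.185 − 0.131) / 0.185 = 0.054 / 0.185 ≈ 0.2919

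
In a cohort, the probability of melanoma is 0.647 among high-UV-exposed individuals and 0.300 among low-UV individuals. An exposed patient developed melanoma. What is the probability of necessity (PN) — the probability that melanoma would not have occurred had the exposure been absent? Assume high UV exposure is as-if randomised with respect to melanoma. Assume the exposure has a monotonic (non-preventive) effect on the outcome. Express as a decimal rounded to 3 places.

PN ≈ 0.536

Let p₁ = 0.647, p₀ = 0.3.
Under exogeneity and monotonicity, PN = (p₁ − p₀) / p₁.
PN = (0.647 − 0.3) / 0.647 = 0.347 / 0.647 ≈ 0.5363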